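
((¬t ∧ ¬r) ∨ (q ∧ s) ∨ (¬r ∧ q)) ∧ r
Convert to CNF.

(¬t ∨ q) ∧ (¬r ∨ q) ∧ (¬r ∨ s) ∧ r

((¬t ∧ ¬r) ∨ (q ∧ s) ∨ (¬r ∧ q)) ∧ r
≡ (¬t ∨ q ∨ ¬r) ∧ (¬t ∨ q ∨ q) ∧ (¬t ∨ s ∨ ¬r) ∧ (¬t ∨ s ∨ q) ∧ (¬r ∨ q ∨ ¬r) ∧ (¬r ∨ q ∨ q) ∧ (¬r ∨ s ∨ ¬r) ∧ (¬r ∨ s ∨ q) ∧ r   — distribute ∨ over ∧
≡ (¬t ∨ q) ∧ (¬r ∨ q) ∧ (¬r ∨ s) ∧ r   — simplify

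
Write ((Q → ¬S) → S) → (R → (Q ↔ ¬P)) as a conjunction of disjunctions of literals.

(¬Q ∨ ¬S ∨ ¬R ∨ ¬P) ∧ (¬S ∨ ¬R ∨ P ∨ Q)

((Q → ¬S) → S) → (R → (Q ↔ ¬P))
≡ ¬((Q → ¬S) → S) ∨ (R → (Q ↔ ¬P))   — eliminate →
≡ ¬(¬(Q → ¬S) ∨ S) ∨ (R → (Q ↔ ¬P))   — eliminate →
≡ ¬(¬(¬Q ∨ ¬S) ∨ S) ∨ (R → (Q ↔ ¬P))   — eliminate →
≡ ¬(¬(¬Q ∨ ¬S) ∨ S) ∨ ¬R ∨ (Q ↔ ¬P)   — eliminate →
≡ ¬(¬(¬Q ∨ ¬S) ∨ S) ∨ ¬R ∨ ((Q → ¬P) ∧ (¬P → Q))   — eliminate ↔
≡ ¬(¬(¬Q ∨ ¬S) ∨ S) ∨ ¬R ∨ ((¬Q ∨ ¬P) ∧ (¬P → Q))   — eliminate →
≡ ¬(¬(¬Q ∨ ¬S) ∨ S) ∨ ¬R ∨ ((¬Q ∨ ¬P) ∧ (¬¬P ∨ Q))   — eliminate →
≡ (¬¬(¬Q ∨ ¬S) ∧ ¬S) ∨ ¬R ∨ ((¬Q ∨ ¬P) ∧ (¬¬P ∨ Q))   — De Morgan
≡ ((¬Q ∨ ¬S) ∧ ¬S) ∨ ¬R ∨ ((¬Q ∨ ¬P) ∧ (¬¬P ∨ Q))   — double negation
≡ ((¬Q ∨ ¬S) ∧ ¬S) ∨ ¬R ∨ ((¬Q ∨ ¬P) ∧ (P ∨ Q))   — double negation
≡ (¬Q ∨ ¬S ∨ ¬R ∨ ¬Q ∨ ¬P) ∧ (¬Q ∨ ¬S ∨ ¬R ∨ P ∨ Q) ∧ (¬S ∨ ¬R ∨ ¬Q ∨ ¬P) ∧ (¬S ∨ ¬R ∨ P ∨ Q)   — distribute ∨ over ∧
≡ (¬Q ∨ ¬S ∨ ¬R ∨ ¬P) ∧ (¬S ∨ ¬R ∨ P ∨ Q)   — simplify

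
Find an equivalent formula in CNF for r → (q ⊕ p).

(¬r ∨ q ∨ p) ∧ (¬r ∨ ¬q ∨ ¬p)

r → (q ⊕ p)
⇔ ¬r ∨ (q ⊕ p)
⇔ ¬r ∨ ((q ∨ p) ∧ ¬(q ∧ p))
⇔ ¬r ∨ ((q ∨ p) ∧ (¬q ∨ ¬p))
⇔ (¬r ∨ q ∨ p) ∧ (¬r ∨ ¬q ∨ ¬p)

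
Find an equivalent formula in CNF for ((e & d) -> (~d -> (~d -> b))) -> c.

(e | c) & (d | c) & (~d | c) & (~b | c)

((e & d) -> (~d -> (~d -> b))) -> c
⇔ ~((e & d) -> (~d -> (~d -> b))) | c
⇔ ~(~(e & d) | (~d -> (~d -> b))) | c
⇔ ~(~(e & d) | ~~d | (~d -> b)) | c
⇔ ~(~(e & d) | ~~d | ~~d | b) | c
⇔ (~~(e & d) & ~~~d & ~~~d & ~b) | c
⇔ (e & d & ~~~d & ~~~d & ~b) | c
⇔ (e & d & ~d & ~~~d & ~b) | c
⇔ (e & d & ~d & ~d & ~b) | c
⇔ (e | c) & (d | c) & (~d | c) & (~d | c) & (~b | c)
⇔ (e | c) & (d | c) & (~d | c) & (~b | c)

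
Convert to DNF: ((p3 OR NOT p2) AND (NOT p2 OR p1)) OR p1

((p3 OR NOT p2) AND (NOT p2 OR p1)) OR p1
≡ (p3 AND NOT p2) OR (p3 AND p1) OR (NOT p2 AND NOT p2) OR (NOT p2 AND p1) OR p1   — distribute AND over OR
≡ NOT p2 OR p1   — simplify

NOT p2 OR p1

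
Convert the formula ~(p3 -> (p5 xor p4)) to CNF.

p3 & (~p5 | p4) & (~p4 | p5)

~(p3 -> (p5 xor p4))
⇔ ~(~p3 | (p5 xor p4))
⇔ ~(~p3 | ((p5 | p4) & ~(p5 & p4)))
⇔ ~~p3 & ~((p5 | p4) & ~(p5 & p4))
⇔ p3 & ~((p5 | p4) & ~(p5 & p4))
⇔ p3 & (~(p5 | p4) | ~~(p5 & p4))
⇔ p3 & ((~p5 & ~p4) | ~~(p5 & p4))
⇔ p3 & ((~p5 & ~p4) | (p5 & p4))
⇔ p3 & (~p5 | p5) & (~p5 | p4) & (~p4 | p5) & (~p4 | p4)
⇔ p3 & (~p5 | p4) & (~p4 | p5)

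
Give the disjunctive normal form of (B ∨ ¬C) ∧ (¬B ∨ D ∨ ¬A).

(B ∧ D) ∨ (B ∧ ¬A) ∨ (¬C ∧ ¬B) ∨ (¬C ∧ D) ∨ (¬C ∧ ¬A)

(B ∨ ¬C) ∧ (¬B ∨ D ∨ ¬A)
≡ (B ∧ ¬B) ∨ (B ∧ D) ∨ (B ∧ ¬A) ∨ (¬C ∧ ¬B) ∨ (¬C ∧ D) ∨ (¬C ∧ ¬A)   (distribute ∧ over ∨)
≡ (B ∧ D) ∨ (B ∧ ¬A) ∨ (¬C ∧ ¬B) ∨ (¬C ∧ D) ∨ (¬C ∧ ¬A)   (simplify)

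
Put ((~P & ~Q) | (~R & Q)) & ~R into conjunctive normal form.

(~P | Q) & ~R

((~P & ~Q) | (~R & Q)) & ~R
= (~P | ~R) & (~P | Q) & (~Q | ~R) & (~Q | Q) & ~R   (distribute | over &)
= (~P | Q) & ~R   (simplify)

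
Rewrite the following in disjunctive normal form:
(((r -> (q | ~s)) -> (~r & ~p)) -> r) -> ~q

(((r -> (q | ~s)) -> (~r & ~p)) -> r) -> ~q
≡ ~(((r -> (q | ~s)) -> (~r & ~p)) -> r) | ~q   [eliminate ->]
≡ ~(~((r -> (q | ~s)) -> (~r & ~p)) | r) | ~q   [eliminate ->]
≡ ~(~(~(r -> (q | ~s)) | (~r & ~p)) | r) | ~q   [eliminate ->]
≡ ~(~(~(~r | q | ~s) | (~r & ~p)) | r) | ~q   [eliminate ->]
≡ (~~(~(~r | q | ~s) | (~r & ~p)) & ~r) | ~q   [De Morgan]
≡ ((~(~r | q | ~s) | (~r & ~p)) & ~r) | ~q   [double negation]
≡ (((~~r & ~q & ~~s) | (~r & ~p)) & ~r) | ~q   [De Morgan]
≡ (((r & ~q & ~~s) | (~r & ~p)) & ~r) | ~q   [double negation]
≡ (((r & ~q & s) | (~r & ~p)) & ~r) | ~q   [double negation]
≡ (r & ~q & s & ~r) | (~r & ~p & ~r) | ~q   [distribute & over |]
≡ (~r & ~p) | ~q   [simplify]

(~r & ~p) | ~q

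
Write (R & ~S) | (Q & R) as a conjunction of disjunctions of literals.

(R & ~S) | (Q & R)
≡ (R | Q) & (R | R) & (~S | Q) & (~S | R)   [distribute | over &]
≡ R & (~S | Q)   [simplify]

R & (~S | Q)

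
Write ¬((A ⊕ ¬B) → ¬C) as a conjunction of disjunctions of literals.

(A ∨ ¬B) ∧ (¬A ∨ B) ∧ C

¬((A ⊕ ¬B) → ¬C)
≡ ¬(¬(A ⊕ ¬B) ∨ ¬C)   [eliminate →]
≡ ¬(¬((A ∨ ¬B) ∧ ¬(A ∧ ¬B)) ∨ ¬C)   [expand ⊕]
≡ ¬¬((A ∨ ¬B) ∧ ¬(A ∧ ¬B)) ∧ ¬¬C   [De Morgan]
≡ (A ∨ ¬B) ∧ ¬(A ∧ ¬B) ∧ ¬¬C   [double negation]
≡ (A ∨ ¬B) ∧ (¬A ∨ ¬¬B) ∧ ¬¬C   [De Morgan]
≡ (A ∨ ¬B) ∧ (¬A ∨ B) ∧ ¬¬C   [double negation]
≡ (A ∨ ¬B) ∧ (¬A ∨ B) ∧ C   [double negation]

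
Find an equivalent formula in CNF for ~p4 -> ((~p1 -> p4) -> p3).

p4 | ~p1 | p3

~p4 -> ((~p1 -> p4) -> p3)
≡ ~~p4 | ((~p1 -> p4) -> p3)   [eliminate ->]
≡ ~~p4 | ~(~p1 -> p4) | p3   [eliminate ->]
≡ ~~p4 | ~(~~p1 | p4) | p3   [eliminate ->]
≡ p4 | ~(~~p1 | p4) | p3   [double negation]
≡ p4 | (~~~p1 & ~p4) | p3   [De Morgan]
≡ p4 | (~p1 & ~p4) | p3   [double negation]
≡ (p4 | ~p1 | p3) & (p4 | ~p4 | p3)   [distribute | over &]
≡ p4 | ~p1 | p3   [simplify]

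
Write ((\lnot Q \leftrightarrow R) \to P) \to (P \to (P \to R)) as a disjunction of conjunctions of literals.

((\lnot Q \leftrightarrow R) \to P) \to (P \to (P \to R))
⇔ \lnot ((\lnot Q \leftrightarrow R) \to P) \lor (P \to (P \to R))   (eliminate \to)
⇔ \lnot (\lnot (\lnot Q \leftrightarrow R) \lor P) \lor (P \to (P \to R))   (eliminate \to)
⇔ \lnot (\lnot ((\lnot Q \to R) \land (R \to \lnot Q)) \lor P) \lor (P \to (P \to R))   (eliminate \leftrightarrow)
⇔ \lnot (\lnot ((\lnot \lnot Q \lor R) \land (R \to \lnot Q)) \lor P) \lor (P \to (P \to R))   (eliminate \to)
⇔ \lnot (\lnot ((\lnot \lnot Q \lor R) \land (\lnot R \lor \lnot Q)) \lor P) \lor (P \to (P \to R))   (eliminate \to)
⇔ \lnot (\lnot ((\lnot \lnot Q \lor R) \land (\lnot R \lor \lnot Q)) \lor P) \lor \lnot P \lor (P \to R)   (eliminate \to)
⇔ \lnot (\lnot ((\lnot \lnot Q \lor R) \land (\lnot R \lor \lnot Q)) \lor P) \lor \lnot P \lor \lnot P \lor R   (eliminate \to)
⇔ \lnot \lnot ((\lnot \lnot Q \lor R) \land (\lnot R \lor \lnot Q)) \land \lnot P \lor \lnot P \lor \lnot P \lor R   (De Morgan)
⇔ (\lnot \lnot Q \lor R) \land (\lnot R \lor \lnot Q) \land \lnot P \lor \lnot P \lor \lnot P \lor R   (double negation)
⇔ (Q \lor R) \land (\lnot R \lor \lnot Q) \land \lnot P \lor \lnot P \lor \lnot P \lor R   (double negation)
⇔ Q \land \lnot R \land \lnot P \lor Q \land \lnot Q \land \lnot P \lor R \land \lnot R \land \lnot P \lor R \land \lnot Q \land \lnot P \lor \lnot P \lor \lnot P \lor R   (distribute \land over \lor)
⇔ \lnot P \lor R   (simplify)

\lnot P \lor R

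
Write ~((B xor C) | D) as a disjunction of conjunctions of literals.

(~B & ~C & ~D) | (C & B & ~D)

~((B xor C) | D)
≡ ~((B & ~C) | (~B & C) | D)   (expand xor)
≡ ~(B & ~C) & ~(~B & C) & ~D   (De Morgan)
≡ (~B | ~~C) & ~(~B & C) & ~D   (De Morgan)
≡ (~B | C) & ~(~B & C) & ~D   (double negation)
≡ (~B | C) & (~~B | ~C) & ~D   (De Morgan)
≡ (~B | C) & (B | ~C) & ~D   (double negation)
≡ (~B & B & ~D) | (~B & ~C & ~D) | (C & B & ~D) | (C & ~C & ~D)   (distribute & over |)
≡ (~B & ~C & ~D) | (C & B & ~D)   (simplify)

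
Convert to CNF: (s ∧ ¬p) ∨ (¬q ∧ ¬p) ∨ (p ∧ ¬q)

(s ∨ ¬q) ∧ (¬p ∨ ¬q)

(s ∧ ¬p) ∨ (¬q ∧ ¬p) ∨ (p ∧ ¬q)
⇔ (s ∨ ¬q ∨ p) ∧ (s ∨ ¬q ∨ ¬q) ∧ (s ∨ ¬p ∨ p) ∧ (s ∨ ¬p ∨ ¬q) ∧ (¬p ∨ ¬q ∨ p) ∧ (¬p ∨ ¬q ∨ ¬q) ∧ (¬p ∨ ¬p ∨ p) ∧ (¬p ∨ ¬p ∨ ¬q)   [distribute ∨ over ∧]
⇔ (s ∨ ¬q) ∧ (¬p ∨ ¬q)   [simplify]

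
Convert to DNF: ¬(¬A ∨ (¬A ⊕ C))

¬(¬A ∨ (¬A ⊕ C))
= ¬(¬A ∨ (¬A ∧ ¬C) ∨ (¬¬A ∧ C))   [expand ⊕]
= ¬¬A ∧ ¬(¬A ∧ ¬C) ∧ ¬(¬¬A ∧ C)   [De Morgan]
= A ∧ ¬(¬A ∧ ¬C) ∧ ¬(¬¬A ∧ C)   [double negation]
= A ∧ (¬¬A ∨ ¬¬C) ∧ ¬(¬¬A ∧ C)   [De Morgan]
= A ∧ (A ∨ ¬¬C) ∧ ¬(¬¬A ∧ C)   [double negation]
= A ∧ (A ∨ C) ∧ ¬(¬¬A ∧ C)   [double negation]
= A ∧ (A ∨ C) ∧ (¬¬¬A ∨ ¬C)   [De Morgan]
= A ∧ (A ∨ C) ∧ (¬A ∨ ¬C)   [double negation]
= (A ∧ A ∧ ¬A) ∨ (A ∧ A ∧ ¬C) ∨ (A ∧ C ∧ ¬A) ∨ (A ∧ C ∧ ¬C)   [distribute ∧ over ∨]
= A ∧ ¬C   [simplify]

A ∧ ¬C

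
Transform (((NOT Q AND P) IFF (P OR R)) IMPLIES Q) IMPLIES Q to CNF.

NOT R OR P OR Q

(((NOT Q AND P) IFF (P OR R)) IMPLIES Q) IMPLIES Q
≡ NOT (((NOT Q AND P) IFF (P OR R)) IMPLIES Q) OR Q   [eliminate IMPLIES]
≡ NOT (NOT ((NOT Q AND P) IFF (P OR R)) OR Q) OR Q   [eliminate IMPLIES]
≡ NOT (NOT (((NOT Q AND P) IMPLIES (P OR R)) AND ((P OR R) IMPLIES (NOT Q AND P))) OR Q) OR Q   [eliminate IFF]
≡ NOT (NOT ((NOT (NOT Q AND P) OR P OR R) AND ((P OR R) IMPLIES (NOT Q AND P))) OR Q) OR Q   [eliminate IMPLIES]
≡ NOT (NOT ((NOT (NOT Q AND P) OR P OR R) AND (NOT (P OR R) OR (NOT Q AND P))) OR Q) OR Q   [eliminate IMPLIES]
≡ (NOT NOT ((NOT (NOT Q AND P) OR P OR R) AND (NOT (P OR R) OR (NOT Q AND P))) AND NOT Q) OR Q   [De Morgan]
≡ ((NOT (NOT Q AND P) OR P OR R) AND (NOT (P OR R) OR (NOT Q AND P)) AND NOT Q) OR Q   [double negation]
≡ ((NOT NOT Q OR NOT P OR P OR R) AND (NOT (P OR R) OR (NOT Q AND P)) AND NOT Q) OR Q   [De Morgan]
≡ ((Q OR NOT P OR P OR R) AND (NOT (P OR R) OR (NOT Q AND P)) AND NOT Q) OR Q   [double negation]
≡ ((Q OR NOT P OR P OR R) AND ((NOT P AND NOT R) OR (NOT Q AND P)) AND NOT Q) OR Q   [De Morgan]
≡ (Q OR NOT P OR P OR R OR Q) AND (NOT P OR NOT Q OR Q) AND (NOT P OR P OR Q) AND (NOT R OR NOT Q OR Q) AND (NOT R OR P OR Q) AND (NOT Q OR Q)   [distribute OR over AND]
≡ NOT R OR P OR Q   [simplify]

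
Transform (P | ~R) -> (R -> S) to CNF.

(P | ~R) -> (R -> S)
≡ ~(P | ~R) | (R -> S)   (eliminate ->)
≡ ~(P | ~R) | ~R | S   (eliminate ->)
≡ (~P & ~~R) | ~R | S   (De Morgan)
≡ (~P & R) | ~R | S   (double negation)
≡ (~P | ~R | S) & (R | ~R | S)   (distribute | over &)
≡ ~P | ~R | S   (simplify)

~P | ~R | S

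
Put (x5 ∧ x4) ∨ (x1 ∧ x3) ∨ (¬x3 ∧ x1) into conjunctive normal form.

(x5 ∧ x4) ∨ (x1 ∧ x3) ∨ (¬x3 ∧ x1)
≡ (x5 ∨ x1 ∨ ¬x3) ∧ (x5 ∨ x1 ∨ x1) ∧ (x5 ∨ x3 ∨ ¬x3) ∧ (x5 ∨ x3 ∨ x1) ∧ (x4 ∨ x1 ∨ ¬x3) ∧ (x4 ∨ x1 ∨ x1) ∧ (x4 ∨ x3 ∨ ¬x3) ∧ (x4 ∨ x3 ∨ x1)
≡ (x5 ∨ x1) ∧ (x4 ∨ x1)

(x5 ∨ x1) ∧ (x4 ∨ x1)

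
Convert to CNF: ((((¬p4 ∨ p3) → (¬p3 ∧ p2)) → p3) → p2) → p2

((((¬p4 ∨ p3) → (¬p3 ∧ p2)) → p3) → p2) → p2
⇔ ¬((((¬p4 ∨ p3) → (¬p3 ∧ p2)) → p3) → p2) ∨ p2   [eliminate →]
⇔ ¬(¬(((¬p4 ∨ p3) → (¬p3 ∧ p2)) → p3) ∨ p2) ∨ p2   [eliminate →]
⇔ ¬(¬(¬((¬p4 ∨ p3) → (¬p3 ∧ p2)) ∨ p3) ∨ p2) ∨ p2   [eliminate →]
⇔ ¬(¬(¬(¬(¬p4 ∨ p3) ∨ (¬p3 ∧ p2)) ∨ p3) ∨ p2) ∨ p2   [eliminate →]
⇔ (¬¬(¬(¬(¬p4 ∨ p3) ∨ (¬p3 ∧ p2)) ∨ p3) ∧ ¬p2) ∨ p2   [De Morgan]
⇔ ((¬(¬(¬p4 ∨ p3) ∨ (¬p3 ∧ p2)) ∨ p3) ∧ ¬p2) ∨ p2   [double negation]
⇔ (((¬¬(¬p4 ∨ p3) ∧ ¬(¬p3 ∧ p2)) ∨ p3) ∧ ¬p2) ∨ p2   [De Morgan]
⇔ ((((¬p4 ∨ p3) ∧ ¬(¬p3 ∧ p2)) ∨ p3) ∧ ¬p2) ∨ p2   [double negation]
⇔ ((((¬p4 ∨ p3) ∧ (¬¬p3 ∨ ¬p2)) ∨ p3) ∧ ¬p2) ∨ p2   [De Morgan]
⇔ ((((¬p4 ∨ p3) ∧ (p3 ∨ ¬p2)) ∨ p3) ∧ ¬p2) ∨ p2   [double negation]
⇔ (¬p4 ∨ p3 ∨ p3 ∨ p2) ∧ (p3 ∨ ¬p2 ∨ p3 ∨ p2) ∧ (¬p2 ∨ p2)   [distribute ∨ over ∧]
⇔ ¬p4 ∨ p3 ∨ p2   [simplify]

¬p4 ∨ p3 ∨ p2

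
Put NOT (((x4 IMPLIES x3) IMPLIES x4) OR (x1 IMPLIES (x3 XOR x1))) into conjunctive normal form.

NOT (((x4 IMPLIES x3) IMPLIES x4) OR (x1 IMPLIES (x3 XOR x1)))
⇔ NOT (NOT (x4 IMPLIES x3) OR x4 OR (x1 IMPLIES (x3 XOR x1)))   (eliminate IMPLIES)
⇔ NOT (NOT (NOT x4 OR x3) OR x4 OR (x1 IMPLIES (x3 XOR x1)))   (eliminate IMPLIES)
⇔ NOT (NOT (NOT x4 OR x3) OR x4 OR NOT x1 OR (x3 XOR x1))   (eliminate IMPLIES)
⇔ NOT (NOT (NOT x4 OR x3) OR x4 OR NOT x1 OR ((x3 OR x1) AND NOT (x3 AND x1)))   (expand XOR)
⇔ NOT NOT (NOT x4 OR x3) AND NOT x4 AND NOT NOT x1 AND NOT ((x3 OR x1) AND NOT (x3 AND x1))   (De Morgan)
⇔ (NOT x4 OR x3) AND NOT x4 AND NOT NOT x1 AND NOT ((x3 OR x1) AND NOT (x3 AND x1))   (double negation)
⇔ (NOT x4 OR x3) AND NOT x4 AND x1 AND NOT ((x3 OR x1) AND NOT (x3 AND x1))   (double negation)
⇔ (NOT x4 OR x3) AND NOT x4 AND x1 AND (NOT (x3 OR x1) OR NOT NOT (x3 AND x1))   (De Morgan)
⇔ (NOT x4 OR x3) AND NOT x4 AND x1 AND ((NOT x3 AND NOT x1) OR NOT NOT (x3 AND x1))   (De Morgan)
⇔ (NOT x4 OR x3) AND NOT x4 AND x1 AND ((NOT x3 AND NOT x1) OR (x3 AND x1))   (double negation)
⇔ (NOT x4 OR x3) AND NOT x4 AND x1 AND (NOT x3 OR x3) AND (NOT x3 OR x1) AND (NOT x1 OR x3) AND (NOT x1 OR x1)   (distribute OR over AND)
⇔ NOT x4 AND x1 AND (NOT x1 OR x3)   (simplify)

NOT x4 AND x1 AND (NOT x1 OR x3)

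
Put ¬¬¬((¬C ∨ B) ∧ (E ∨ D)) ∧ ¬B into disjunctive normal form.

¬¬¬((¬C ∨ B) ∧ (E ∨ D)) ∧ ¬B
≡ ¬((¬C ∨ B) ∧ (E ∨ D)) ∧ ¬B   [double negation]
≡ (¬(¬C ∨ B) ∨ ¬(E ∨ D)) ∧ ¬B   [De Morgan]
≡ ((¬¬C ∧ ¬B) ∨ ¬(E ∨ D)) ∧ ¬B   [De Morgan]
≡ ((C ∧ ¬B) ∨ ¬(E ∨ D)) ∧ ¬B   [double negation]
≡ ((C ∧ ¬B) ∨ (¬E ∧ ¬D)) ∧ ¬B   [De Morgan]
≡ (C ∧ ¬B ∧ ¬B) ∨ (¬E ∧ ¬D ∧ ¬B)   [distribute ∧ over ∨]
≡ (C ∧ ¬B) ∨ (¬E ∧ ¬D ∧ ¬B)   [simplify]

(C ∧ ¬B) ∨ (¬E ∧ ¬D ∧ ¬B)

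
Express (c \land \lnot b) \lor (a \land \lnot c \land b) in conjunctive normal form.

(c \lor a) \land (c \lor b) \land (\lnot b \lor a) \land (\lnot b \lor \lnot c)

(c \land \lnot b) \lor (a \land \lnot c \land b)
⇔ (c \lor a) \land (c \lor \lnot c) \land (c \lor b) \land (\lnot b \lor a) \land (\lnot b \lor \lnot c) \land (\lnot b \lor b)   [distribute \lor over \land]
⇔ (c \lor a) \land (c \lor b) \land (\lnot b \lor a) \land (\lnot b \lor \lnot c)   [simplify]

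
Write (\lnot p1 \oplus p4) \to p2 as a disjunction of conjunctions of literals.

(p1 \land \lnot p4) \lor (p4 \land \lnot p1) \lor p2

(\lnot p1 \oplus p4) \to p2
≡ \lnot (\lnot p1 \oplus p4) \lor p2   — eliminate \to
≡ \lnot ((\lnot p1 \land \lnot p4) \lor (\lnot \lnot p1 \land p4)) \lor p2   — expand \oplus
≡ (\lnot (\lnot p1 \land \lnot p4) \land \lnot (\lnot \lnot p1 \land p4)) \lor p2   — De Morgan
≡ ((\lnot \lnot p1 \lor \lnot \lnot p4) \land \lnot (\lnot \lnot p1 \land p4)) \lor p2   — De Morgan
≡ ((p1 \lor \lnot \lnot p4) \land \lnot (\lnot \lnot p1 \land p4)) \lor p2   — double negation
≡ ((p1 \lor p4) \land \lnot (\lnot \lnot p1 \land p4)) \lor p2   — double negation
≡ ((p1 \lor p4) \land (\lnot \lnot \lnot p1 \lor \lnot p4)) \lor p2   — De Morgan
≡ ((p1 \lor p4) \land (\lnot p1 \lor \lnot p4)) \lor p2   — double negation
≡ (p1 \land \lnot p1) \lor (p1 \land \lnot p4) \lor (p4 \land \lnot p1) \lor (p4 \land \lnot p4) \lor p2   — distribute \land over \lor
≡ (p1 \land \lnot p4) \lor (p4 \land \lnot p1) \lor p2   — simplify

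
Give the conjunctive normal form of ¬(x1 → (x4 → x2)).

¬(x1 → (x4 → x2))
≡ ¬(¬x1 ∨ (x4 → x2))
≡ ¬(¬x1 ∨ ¬x4 ∨ x2)
≡ ¬¬x1 ∧ ¬¬x4 ∧ ¬x2
≡ x1 ∧ ¬¬x4 ∧ ¬x2
≡ x1 ∧ x4 ∧ ¬x2

x1 ∧ x4 ∧ ¬x2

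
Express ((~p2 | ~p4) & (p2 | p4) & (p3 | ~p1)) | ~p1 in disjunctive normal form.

(~p2 & p4 & p3) | (~p4 & p2 & p3) | ~p1

((~p2 | ~p4) & (p2 | p4) & (p3 | ~p1)) | ~p1
⇔ (~p2 & p2 & p3) | (~p2 & p2 & ~p1) | (~p2 & p4 & p3) | (~p2 & p4 & ~p1) | (~p4 & p2 & p3) | (~p4 & p2 & ~p1) | (~p4 & p4 & p3) | (~p4 & p4 & ~p1) | ~p1   [distribute & over |]
⇔ (~p2 & p4 & p3) | (~p4 & p2 & p3) | ~p1   [simplify]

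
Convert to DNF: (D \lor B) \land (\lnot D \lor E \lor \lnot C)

(D \lor B) \land (\lnot D \lor E \lor \lnot C)
≡ (D \land \lnot D) \lor (D \land E) \lor (D \land \lnot C) \lor (B \land \lnot D) \lor (B \land E) \lor (B \land \lnot C)   [distribute \land over \lor]
≡ (D \land E) \lor (D \land \lnot C) \lor (B \land \lnot D) \lor (B \land E) \lor (B \land \lnot C)   [simplify]

(D \land E) \lor (D \land \lnot C) \lor (B \land \lnot D) \lor (B \land E) \lor (B \land \lnot C)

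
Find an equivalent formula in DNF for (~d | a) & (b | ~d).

~d | (a & b)

(~d | a) & (b | ~d)
= (~d & b) | (~d & ~d) | (a & b) | (a & ~d)   [distribute & over |]
= ~d | (a & b)   [simplify]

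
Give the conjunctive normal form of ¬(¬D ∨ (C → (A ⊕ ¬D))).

¬(¬D ∨ (C → (A ⊕ ¬D)))
⇔ ¬(¬D ∨ ¬C ∨ (A ⊕ ¬D))   [eliminate →]
⇔ ¬(¬D ∨ ¬C ∨ ((A ∨ ¬D) ∧ ¬(A ∧ ¬D)))   [expand ⊕]
⇔ ¬¬D ∧ ¬¬C ∧ ¬((A ∨ ¬D) ∧ ¬(A ∧ ¬D))   [De Morgan]
⇔ D ∧ ¬¬C ∧ ¬((A ∨ ¬D) ∧ ¬(A ∧ ¬D))   [double negation]
⇔ D ∧ C ∧ ¬((A ∨ ¬D) ∧ ¬(A ∧ ¬D))   [double negation]
⇔ D ∧ C ∧ (¬(A ∨ ¬D) ∨ ¬¬(A ∧ ¬D))   [De Morgan]
⇔ D ∧ C ∧ ((¬A ∧ ¬¬D) ∨ ¬¬(A ∧ ¬D))   [De Morgan]
⇔ D ∧ C ∧ ((¬A ∧ D) ∨ ¬¬(A ∧ ¬D))   [double negation]
⇔ D ∧ C ∧ ((¬A ∧ D) ∨ (A ∧ ¬D))   [double negation]
⇔ D ∧ C ∧ (¬A ∨ A) ∧ (¬A ∨ ¬D) ∧ (D ∨ A) ∧ (D ∨ ¬D)   [distribute ∨ over ∧]
⇔ D ∧ C ∧ (¬A ∨ ¬D)   [simplify]

D ∧ C ∧ (¬A ∨ ¬D)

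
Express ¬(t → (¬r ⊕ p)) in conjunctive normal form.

t ∧ (r ∨ p) ∧ (¬p ∨ ¬r)

¬(t → (¬r ⊕ p))
≡ ¬(¬t ∨ (¬r ⊕ p))   [eliminate →]
≡ ¬(¬t ∨ ((¬r ∨ p) ∧ ¬(¬r ∧ p)))   [expand ⊕]
≡ ¬¬t ∧ ¬((¬r ∨ p) ∧ ¬(¬r ∧ p))   [De Morgan]
≡ t ∧ ¬((¬r ∨ p) ∧ ¬(¬r ∧ p))   [double negation]
≡ t ∧ (¬(¬r ∨ p) ∨ ¬¬(¬r ∧ p))   [De Morgan]
≡ t ∧ ((¬¬r ∧ ¬p) ∨ ¬¬(¬r ∧ p))   [De Morgan]
≡ t ∧ ((r ∧ ¬p) ∨ ¬¬(¬r ∧ p))   [double negation]
≡ t ∧ ((r ∧ ¬p) ∨ (¬r ∧ p))   [double negation]
≡ t ∧ (r ∨ ¬r) ∧ (r ∨ p) ∧ (¬p ∨ ¬r) ∧ (¬p ∨ p)   [distribute ∨ over ∧]
≡ t ∧ (r ∨ p) ∧ (¬p ∨ ¬r)   [simplify]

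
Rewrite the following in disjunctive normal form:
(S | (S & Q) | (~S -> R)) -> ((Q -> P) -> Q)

(~S & ~R) | Q

(S | (S & Q) | (~S -> R)) -> ((Q -> P) -> Q)
= ~(S | (S & Q) | (~S -> R)) | ((Q -> P) -> Q)
= ~(S | (S & Q) | ~~S | R) | ((Q -> P) -> Q)
= ~(S | (S & Q) | ~~S | R) | ~(Q -> P) | Q
= ~(S | (S & Q) | ~~S | R) | ~(~Q | P) | Q
= (~S & ~(S & Q) & ~~~S & ~R) | ~(~Q | P) | Q
= (~S & (~S | ~Q) & ~~~S & ~R) | ~(~Q | P) | Q
= (~S & (~S | ~Q) & ~S & ~R) | ~(~Q | P) | Q
= (~S & (~S | ~Q) & ~S & ~R) | (~~Q & ~P) | Q
= (~S & (~S | ~Q) & ~S & ~R) | (Q & ~P) | Q
= (~S & ~S & ~S & ~R) | (~S & ~Q & ~S & ~R) | (Q & ~P) | Q
= (~S & ~R) | Q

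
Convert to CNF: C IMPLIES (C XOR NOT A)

C IMPLIES (C XOR NOT A)
≡ NOT C OR (C XOR NOT A)
≡ NOT C OR ((C OR NOT A) AND NOT (C AND NOT A))
≡ NOT C OR ((C OR NOT A) AND (NOT C OR NOT NOT A))
≡ NOT C OR ((C OR NOT A) AND (NOT C OR A))
≡ (NOT C OR C OR NOT A) AND (NOT C OR NOT C OR A)
≡ NOT C OR A

NOT C OR A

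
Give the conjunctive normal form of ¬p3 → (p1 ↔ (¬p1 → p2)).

¬p3 → (p1 ↔ (¬p1 → p2))
⇔ ¬¬p3 ∨ (p1 ↔ (¬p1 → p2))
⇔ ¬¬p3 ∨ ((p1 → (¬p1 → p2)) ∧ ((¬p1 → p2) → p1))
⇔ ¬¬p3 ∨ ((¬p1 ∨ (¬p1 → p2)) ∧ ((¬p1 → p2) → p1))
⇔ ¬¬p3 ∨ ((¬p1 ∨ ¬¬p1 ∨ p2) ∧ ((¬p1 → p2) → p1))
⇔ ¬¬p3 ∨ ((¬p1 ∨ ¬¬p1 ∨ p2) ∧ (¬(¬p1 → p2) ∨ p1))
⇔ ¬¬p3 ∨ ((¬p1 ∨ ¬¬p1 ∨ p2) ∧ (¬(¬¬p1 ∨ p2) ∨ p1))
⇔ p3 ∨ ((¬p1 ∨ ¬¬p1 ∨ p2) ∧ (¬(¬¬p1 ∨ p2) ∨ p1))
⇔ p3 ∨ ((¬p1 ∨ p1 ∨ p2) ∧ (¬(¬¬p1 ∨ p2) ∨ p1))
⇔ p3 ∨ ((¬p1 ∨ p1 ∨ p2) ∧ ((¬¬¬p1 ∧ ¬p2) ∨ p1))
⇔ p3 ∨ ((¬p1 ∨ p1 ∨ p2) ∧ ((¬p1 ∧ ¬p2) ∨ p1))
⇔ (p3 ∨ ¬p1 ∨ p1 ∨ p2) ∧ (p3 ∨ ¬p1 ∨ p1) ∧ (p3 ∨ ¬p2 ∨ p1)
⇔ p3 ∨ ¬p2 ∨ p1

p3 ∨ ¬p2 ∨ p1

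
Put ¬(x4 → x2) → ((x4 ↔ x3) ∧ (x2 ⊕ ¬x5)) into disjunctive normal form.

¬x4 ∨ x2 ∨ (x3 ∧ x4 ∧ ¬x2 ∧ ¬x5)

¬(x4 → x2) → ((x4 ↔ x3) ∧ (x2 ⊕ ¬x5))
⇔ ¬¬(x4 → x2) ∨ ((x4 ↔ x3) ∧ (x2 ⊕ ¬x5))   — eliminate →
⇔ ¬¬(¬x4 ∨ x2) ∨ ((x4 ↔ x3) ∧ (x2 ⊕ ¬x5))   — eliminate →
⇔ ¬¬(¬x4 ∨ x2) ∨ ((x4 → x3) ∧ (x3 → x4) ∧ (x2 ⊕ ¬x5))   — eliminate ↔
⇔ ¬¬(¬x4 ∨ x2) ∨ ((¬x4 ∨ x3) ∧ (x3 → x4) ∧ (x2 ⊕ ¬x5))   — eliminate →
⇔ ¬¬(¬x4 ∨ x2) ∨ ((¬x4 ∨ x3) ∧ (¬x3 ∨ x4) ∧ (x2 ⊕ ¬x5))   — eliminate →
⇔ ¬¬(¬x4 ∨ x2) ∨ ((¬x4 ∨ x3) ∧ (¬x3 ∨ x4) ∧ ((x2 ∧ ¬¬x5) ∨ (¬x2 ∧ ¬x5)))   — expand ⊕
⇔ ¬x4 ∨ x2 ∨ ((¬x4 ∨ x3) ∧ (¬x3 ∨ x4) ∧ ((x2 ∧ ¬¬x5) ∨ (¬x2 ∧ ¬x5)))   — double negation
⇔ ¬x4 ∨ x2 ∨ ((¬x4 ∨ x3) ∧ (¬x3 ∨ x4) ∧ ((x2 ∧ x5) ∨ (¬x2 ∧ ¬x5)))   — double negation
⇔ ¬x4 ∨ x2 ∨ (¬x4 ∧ ¬x3 ∧ x2 ∧ x5) ∨ (¬x4 ∧ ¬x3 ∧ ¬x2 ∧ ¬x5) ∨ (¬x4 ∧ x4 ∧ x2 ∧ x5) ∨ (¬x4 ∧ x4 ∧ ¬x2 ∧ ¬x5) ∨ (x3 ∧ ¬x3 ∧ x2 ∧ x5) ∨ (x3 ∧ ¬x3 ∧ ¬x2 ∧ ¬x5) ∨ (x3 ∧ x4 ∧ x2 ∧ x5) ∨ (x3 ∧ x4 ∧ ¬x2 ∧ ¬x5)   — distribute ∧ over ∨
⇔ ¬x4 ∨ x2 ∨ (x3 ∧ x4 ∧ ¬x2 ∧ ¬x5)   — simplify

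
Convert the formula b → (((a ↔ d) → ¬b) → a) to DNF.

¬b ∨ (¬a ∧ ¬d ∧ b) ∨ a

b → (((a ↔ d) → ¬b) → a)
≡ ¬b ∨ (((a ↔ d) → ¬b) → a)
≡ ¬b ∨ ¬((a ↔ d) → ¬b) ∨ a
≡ ¬b ∨ ¬(¬(a ↔ d) ∨ ¬b) ∨ a
≡ ¬b ∨ ¬(¬((a → d) ∧ (d → a)) ∨ ¬b) ∨ a
≡ ¬b ∨ ¬(¬((¬a ∨ d) ∧ (d → a)) ∨ ¬b) ∨ a
≡ ¬b ∨ ¬(¬((¬a ∨ d) ∧ (¬d ∨ a)) ∨ ¬b) ∨ a
≡ ¬b ∨ (¬¬((¬a ∨ d) ∧ (¬d ∨ a)) ∧ ¬¬b) ∨ a
≡ ¬b ∨ ((¬a ∨ d) ∧ (¬d ∨ a) ∧ ¬¬b) ∨ a
≡ ¬b ∨ ((¬a ∨ d) ∧ (¬d ∨ a) ∧ b) ∨ a
≡ ¬b ∨ (¬a ∧ ¬d ∧ b) ∨ (¬a ∧ a ∧ b) ∨ (d ∧ ¬d ∧ b) ∨ (d ∧ a ∧ b) ∨ a
≡ ¬b ∨ (¬a ∧ ¬d ∧ b) ∨ a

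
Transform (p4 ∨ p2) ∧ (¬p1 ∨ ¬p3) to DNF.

(p4 ∨ p2) ∧ (¬p1 ∨ ¬p3)
= (p4 ∧ ¬p1) ∨ (p4 ∧ ¬p3) ∨ (p2 ∧ ¬p1) ∨ (p2 ∧ ¬p3)   — distribute ∧ over ∨

(p4 ∧ ¬p1) ∨ (p4 ∧ ¬p3) ∨ (p2 ∧ ¬p1) ∨ (p2 ∧ ¬p3)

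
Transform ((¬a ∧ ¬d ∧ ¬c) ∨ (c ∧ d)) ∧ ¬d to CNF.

((¬a ∧ ¬d ∧ ¬c) ∨ (c ∧ d)) ∧ ¬d
≡ (¬a ∨ c) ∧ (¬a ∨ d) ∧ (¬d ∨ c) ∧ (¬d ∨ d) ∧ (¬c ∨ c) ∧ (¬c ∨ d) ∧ ¬d   [distribute ∨ over ∧]
≡ (¬a ∨ c) ∧ (¬a ∨ d) ∧ (¬c ∨ d) ∧ ¬d   [simplify]

(¬a ∨ c) ∧ (¬a ∨ d) ∧ (¬c ∨ d) ∧ ¬d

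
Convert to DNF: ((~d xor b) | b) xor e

((~d xor b) | b) xor e
= (((~d xor b) | b) & ~e) | (~((~d xor b) | b) & e)   [expand xor]
= (((~d & ~b) | (~~d & b) | b) & ~e) | (~((~d xor b) | b) & e)   [expand xor]
= (((~d & ~b) | (~~d & b) | b) & ~e) | (~((~d & ~b) | (~~d & b) | b) & e)   [expand xor]
= (((~d & ~b) | (d & b) | b) & ~e) | (~((~d & ~b) | (~~d & b) | b) & e)   [double negation]
= (((~d & ~b) | (d & b) | b) & ~e) | (~(~d & ~b) & ~(~~d & b) & ~b & e)   [De Morgan]
= (((~d & ~b) | (d & b) | b) & ~e) | ((~~d | ~~b) & ~(~~d & b) & ~b & e)   [De Morgan]
= (((~d & ~b) | (d & b) | b) & ~e) | ((d | ~~b) & ~(~~d & b) & ~b & e)   [double negation]
= (((~d & ~b) | (d & b) | b) & ~e) | ((d | b) & ~(~~d & b) & ~b & e)   [double negation]
= (((~d & ~b) | (d & b) | b) & ~e) | ((d | b) & (~~~d | ~b) & ~b & e)   [De Morgan]
= (((~d & ~b) | (d & b) | b) & ~e) | ((d | b) & (~d | ~b) & ~b & e)   [double negation]
= (~d & ~b & ~e) | (d & b & ~e) | (b & ~e) | (d & ~d & ~b & e) | (d & ~b & ~b & e) | (b & ~d & ~b & e) | (b & ~b & ~b & e)   [distribute & over |]
= (~d & ~b & ~e) | (b & ~e) | (d & ~b & e)   [simplify]

(~d & ~b & ~e) | (b & ~e) | (d & ~b & e)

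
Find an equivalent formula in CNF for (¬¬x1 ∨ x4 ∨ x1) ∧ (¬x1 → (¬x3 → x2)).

(¬¬x1 ∨ x4 ∨ x1) ∧ (¬x1 → (¬x3 → x2))
⇔ (¬¬x1 ∨ x4 ∨ x1) ∧ (¬¬x1 ∨ (¬x3 → x2))   [eliminate →]
⇔ (¬¬x1 ∨ x4 ∨ x1) ∧ (¬¬x1 ∨ ¬¬x3 ∨ x2)   [eliminate →]
⇔ (x1 ∨ x4 ∨ x1) ∧ (¬¬x1 ∨ ¬¬x3 ∨ x2)   [double negation]
⇔ (x1 ∨ x4 ∨ x1) ∧ (x1 ∨ ¬¬x3 ∨ x2)   [double negation]
⇔ (x1 ∨ x4 ∨ x1) ∧ (x1 ∨ x3 ∨ x2)   [double negation]
⇔ (x1 ∨ x4) ∧ (x1 ∨ x3 ∨ x2)   [simplify]

(x1 ∨ x4) ∧ (x1 ∨ x3 ∨ x2)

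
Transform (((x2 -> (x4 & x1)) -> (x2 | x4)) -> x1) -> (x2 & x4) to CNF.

(((x2 -> (x4 & x1)) -> (x2 | x4)) -> x1) -> (x2 & x4)
≡ ~(((x2 -> (x4 & x1)) -> (x2 | x4)) -> x1) | (x2 & x4)   (eliminate ->)
≡ ~(~((x2 -> (x4 & x1)) -> (x2 | x4)) | x1) | (x2 & x4)   (eliminate ->)
≡ ~(~(~(x2 -> (x4 & x1)) | x2 | x4) | x1) | (x2 & x4)   (eliminate ->)
≡ ~(~(~(~x2 | (x4 & x1)) | x2 | x4) | x1) | (x2 & x4)   (eliminate ->)
≡ (~~(~(~x2 | (x4 & x1)) | x2 | x4) & ~x1) | (x2 & x4)   (De Morgan)
≡ ((~(~x2 | (x4 & x1)) | x2 | x4) & ~x1) | (x2 & x4)   (double negation)
≡ (((~~x2 & ~(x4 & x1)) | x2 | x4) & ~x1) | (x2 & x4)   (De Morgan)
≡ (((x2 & ~(x4 & x1)) | x2 | x4) & ~x1) | (x2 & x4)   (double negation)
≡ (((x2 & (~x4 | ~x1)) | x2 | x4) & ~x1) | (x2 & x4)   (De Morgan)
≡ (x2 | x2 | x4 | x2) & (x2 | x2 | x4 | x4) & (~x4 | ~x1 | x2 | x4 | x2) & (~x4 | ~x1 | x2 | x4 | x4) & (~x1 | x2) & (~x1 | x4)   (distribute | over &)
≡ (x2 | x4) & (~x1 | x2) & (~x1 | x4)   (simplify)

(x2 | x4) & (~x1 | x2) & (~x1 | x4)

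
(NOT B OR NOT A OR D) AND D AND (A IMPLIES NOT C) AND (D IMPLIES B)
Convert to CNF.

(NOT B OR NOT A OR D) AND D AND (A IMPLIES NOT C) AND (D IMPLIES B)
= (NOT B OR NOT A OR D) AND D AND (NOT A OR NOT C) AND (D IMPLIES B)   — eliminate IMPLIES
= (NOT B OR NOT A OR D) AND D AND (NOT A OR NOT C) AND (NOT D OR B)   — eliminate IMPLIES
= D AND (NOT A OR NOT C) AND (NOT D OR B)   — simplify

D AND (NOT A OR NOT C) AND (NOT D OR B)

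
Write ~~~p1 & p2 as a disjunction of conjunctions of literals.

~p1 & p2

~~~p1 & p2
≡ ~p1 & p2   [double negation]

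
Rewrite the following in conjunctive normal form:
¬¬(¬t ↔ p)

(t ∨ p) ∧ (¬p ∨ ¬t)

¬¬(¬t ↔ p)
≡ ¬¬((¬t → p) ∧ (p → ¬t))   (eliminate ↔)
≡ ¬¬((¬¬t ∨ p) ∧ (p → ¬t))   (eliminate →)
≡ ¬¬((¬¬t ∨ p) ∧ (¬p ∨ ¬t))   (eliminate →)
≡ (¬¬t ∨ p) ∧ (¬p ∨ ¬t)   (double negation)
≡ (t ∨ p) ∧ (¬p ∨ ¬t)   (double negation)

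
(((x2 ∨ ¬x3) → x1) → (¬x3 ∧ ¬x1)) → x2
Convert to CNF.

(((x2 ∨ ¬x3) → x1) → (¬x3 ∧ ¬x1)) → x2
⇔ ¬(((x2 ∨ ¬x3) → x1) → (¬x3 ∧ ¬x1)) ∨ x2
⇔ ¬(¬((x2 ∨ ¬x3) → x1) ∨ (¬x3 ∧ ¬x1)) ∨ x2
⇔ ¬(¬(¬(x2 ∨ ¬x3) ∨ x1) ∨ (¬x3 ∧ ¬x1)) ∨ x2
⇔ (¬¬(¬(x2 ∨ ¬x3) ∨ x1) ∧ ¬(¬x3 ∧ ¬x1)) ∨ x2
⇔ ((¬(x2 ∨ ¬x3) ∨ x1) ∧ ¬(¬x3 ∧ ¬x1)) ∨ x2
⇔ (((¬x2 ∧ ¬¬x3) ∨ x1) ∧ ¬(¬x3 ∧ ¬x1)) ∨ x2
⇔ (((¬x2 ∧ x3) ∨ x1) ∧ ¬(¬x3 ∧ ¬x1)) ∨ x2
⇔ (((¬x2 ∧ x3) ∨ x1) ∧ (¬¬x3 ∨ ¬¬x1)) ∨ x2
⇔ (((¬x2 ∧ x3) ∨ x1) ∧ (x3 ∨ ¬¬x1)) ∨ x2
⇔ (((¬x2 ∧ x3) ∨ x1) ∧ (x3 ∨ x1)) ∨ x2
⇔ (¬x2 ∨ x1 ∨ x2) ∧ (x3 ∨ x1 ∨ x2) ∧ (x3 ∨ x1 ∨ x2)
⇔ x3 ∨ x1 ∨ x2

x3 ∨ x1 ∨ x2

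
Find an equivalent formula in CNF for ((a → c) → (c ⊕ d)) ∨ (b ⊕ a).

((a → c) → (c ⊕ d)) ∨ (b ⊕ a)
≡ ¬(a → c) ∨ (c ⊕ d) ∨ (b ⊕ a)   [eliminate →]
≡ ¬(¬a ∨ c) ∨ (c ⊕ d) ∨ (b ⊕ a)   [eliminate →]
≡ ¬(¬a ∨ c) ∨ ((c ∨ d) ∧ ¬(c ∧ d)) ∨ (b ⊕ a)   [expand ⊕]
≡ ¬(¬a ∨ c) ∨ ((c ∨ d) ∧ ¬(c ∧ d)) ∨ ((b ∨ a) ∧ ¬(b ∧ a))   [expand ⊕]
≡ (¬¬a ∧ ¬c) ∨ ((c ∨ d) ∧ ¬(c ∧ d)) ∨ ((b ∨ a) ∧ ¬(b ∧ a))   [De Morgan]
≡ (a ∧ ¬c) ∨ ((c ∨ d) ∧ ¬(c ∧ d)) ∨ ((b ∨ a) ∧ ¬(b ∧ a))   [double negation]
≡ (a ∧ ¬c) ∨ ((c ∨ d) ∧ (¬c ∨ ¬d)) ∨ ((b ∨ a) ∧ ¬(b ∧ a))   [De Morgan]
≡ (a ∧ ¬c) ∨ ((c ∨ d) ∧ (¬c ∨ ¬d)) ∨ ((b ∨ a) ∧ (¬b ∨ ¬a))   [De Morgan]
≡ (a ∨ c ∨ d ∨ b ∨ a) ∧ (a ∨ c ∨ d ∨ ¬b ∨ ¬a) ∧ (a ∨ ¬c ∨ ¬d ∨ b ∨ a) ∧ (a ∨ ¬c ∨ ¬d ∨ ¬b ∨ ¬a) ∧ (¬c ∨ c ∨ d ∨ b ∨ a) ∧ (¬c ∨ c ∨ d ∨ ¬b ∨ ¬a) ∧ (¬c ∨ ¬c ∨ ¬d ∨ b ∨ a) ∧ (¬c ∨ ¬c ∨ ¬d ∨ ¬b ∨ ¬a)   [distribute ∨ over ∧]
≡ (a ∨ c ∨ d ∨ b) ∧ (a ∨ ¬c ∨ ¬d ∨ b) ∧ (¬c ∨ ¬d ∨ ¬b ∨ ¬a)   [simplify]

(a ∨ c ∨ d ∨ b) ∧ (a ∨ ¬c ∨ ¬d ∨ b) ∧ (¬c ∨ ¬d ∨ ¬b ∨ ¬a)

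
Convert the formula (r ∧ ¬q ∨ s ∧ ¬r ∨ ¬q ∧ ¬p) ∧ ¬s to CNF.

(r ∨ s ∨ ¬p) ∧ (¬q ∨ s) ∧ (¬q ∨ ¬r) ∧ ¬s

(r ∧ ¬q ∨ s ∧ ¬r ∨ ¬q ∧ ¬p) ∧ ¬s
≡ (r ∨ s ∨ ¬q) ∧ (r ∨ s ∨ ¬p) ∧ (r ∨ ¬r ∨ ¬q) ∧ (r ∨ ¬r ∨ ¬p) ∧ (¬q ∨ s ∨ ¬q) ∧ (¬q ∨ s ∨ ¬p) ∧ (¬q ∨ ¬r ∨ ¬q) ∧ (¬q ∨ ¬r ∨ ¬p) ∧ ¬s
≡ (r ∨ s ∨ ¬p) ∧ (¬q ∨ s) ∧ (¬q ∨ ¬r) ∧ ¬s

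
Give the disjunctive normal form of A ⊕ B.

A ⊕ B
≡ (A ∧ ¬B) ∨ (¬A ∧ B)   [expand ⊕]

(A ∧ ¬B) ∨ (¬A ∧ B)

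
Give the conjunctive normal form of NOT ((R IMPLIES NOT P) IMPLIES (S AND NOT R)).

(NOT R OR NOT P) AND (NOT S OR R)

NOT ((R IMPLIES NOT P) IMPLIES (S AND NOT R))
⇔ NOT (NOT (R IMPLIES NOT P) OR (S AND NOT R))   [eliminate IMPLIES]
⇔ NOT (NOT (NOT R OR NOT P) OR (S AND NOT R))   [eliminate IMPLIES]
⇔ NOT NOT (NOT R OR NOT P) AND NOT (S AND NOT R)   [De Morgan]
⇔ (NOT R OR NOT P) AND NOT (S AND NOT R)   [double negation]
⇔ (NOT R OR NOT P) AND (NOT S OR NOT NOT R)   [De Morgan]
⇔ (NOT R OR NOT P) AND (NOT S OR R)   [double negation]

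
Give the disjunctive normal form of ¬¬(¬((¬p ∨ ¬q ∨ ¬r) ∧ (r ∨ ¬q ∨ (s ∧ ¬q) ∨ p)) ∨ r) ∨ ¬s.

(¬r ∧ q ∧ ¬p) ∨ r ∨ ¬s

¬¬(¬((¬p ∨ ¬q ∨ ¬r) ∧ (r ∨ ¬q ∨ (s ∧ ¬q) ∨ p)) ∨ r) ∨ ¬s
= ¬((¬p ∨ ¬q ∨ ¬r) ∧ (r ∨ ¬q ∨ (s ∧ ¬q) ∨ p)) ∨ r ∨ ¬s   — double negation
= ¬(¬p ∨ ¬q ∨ ¬r) ∨ ¬(r ∨ ¬q ∨ (s ∧ ¬q) ∨ p) ∨ r ∨ ¬s   — De Morgan
= (¬¬p ∧ ¬¬q ∧ ¬¬r) ∨ ¬(r ∨ ¬q ∨ (s ∧ ¬q) ∨ p) ∨ r ∨ ¬s   — De Morgan
= (p ∧ ¬¬q ∧ ¬¬r) ∨ ¬(r ∨ ¬q ∨ (s ∧ ¬q) ∨ p) ∨ r ∨ ¬s   — double negation
= (p ∧ q ∧ ¬¬r) ∨ ¬(r ∨ ¬q ∨ (s ∧ ¬q) ∨ p) ∨ r ∨ ¬s   — double negation
= (p ∧ q ∧ r) ∨ ¬(r ∨ ¬q ∨ (s ∧ ¬q) ∨ p) ∨ r ∨ ¬s   — double negation
= (p ∧ q ∧ r) ∨ (¬r ∧ ¬¬q ∧ ¬(s ∧ ¬q) ∧ ¬p) ∨ r ∨ ¬s   — De Morgan
= (p ∧ q ∧ r) ∨ (¬r ∧ q ∧ ¬(s ∧ ¬q) ∧ ¬p) ∨ r ∨ ¬s   — double negation
= (p ∧ q ∧ r) ∨ (¬r ∧ q ∧ (¬s ∨ ¬¬q) ∧ ¬p) ∨ r ∨ ¬s   — De Morgan
= (p ∧ q ∧ r) ∨ (¬r ∧ q ∧ (¬s ∨ q) ∧ ¬p) ∨ r ∨ ¬s   — double negation
= (p ∧ q ∧ r) ∨ (¬r ∧ q ∧ ¬s ∧ ¬p) ∨ (¬r ∧ q ∧ q ∧ ¬p) ∨ r ∨ ¬s   — distribute ∧ over ∨
= (¬r ∧ q ∧ ¬p) ∨ r ∨ ¬s   — simplify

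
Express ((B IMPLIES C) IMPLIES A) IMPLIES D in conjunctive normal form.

((B IMPLIES C) IMPLIES A) IMPLIES D
≡ NOT ((B IMPLIES C) IMPLIES A) OR D   [eliminate IMPLIES]
≡ NOT (NOT (B IMPLIES C) OR A) OR D   [eliminate IMPLIES]
≡ NOT (NOT (NOT B OR C) OR A) OR D   [eliminate IMPLIES]
≡ (NOT NOT (NOT B OR C) AND NOT A) OR D   [De Morgan]
≡ ((NOT B OR C) AND NOT A) OR D   [double negation]
≡ (NOT B OR C OR D) AND (NOT A OR D)   [distribute OR over AND]

(NOT B OR C OR D) AND (NOT A OR D)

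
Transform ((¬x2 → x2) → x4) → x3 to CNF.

((¬x2 → x2) → x4) → x3
≡ ¬((¬x2 → x2) → x4) ∨ x3   [eliminate →]
≡ ¬(¬(¬x2 → x2) ∨ x4) ∨ x3   [eliminate →]
≡ ¬(¬(¬¬x2 ∨ x2) ∨ x4) ∨ x3   [eliminate →]
≡ (¬¬(¬¬x2 ∨ x2) ∧ ¬x4) ∨ x3   [De Morgan]
≡ ((¬¬x2 ∨ x2) ∧ ¬x4) ∨ x3   [double negation]
≡ ((x2 ∨ x2) ∧ ¬x4) ∨ x3   [double negation]
≡ (x2 ∨ x2 ∨ x3) ∧ (¬x4 ∨ x3)   [distribute ∨ over ∧]
≡ (x2 ∨ x3) ∧ (¬x4 ∨ x3)   [simplify]

(x2 ∨ x3) ∧ (¬x4 ∨ x3)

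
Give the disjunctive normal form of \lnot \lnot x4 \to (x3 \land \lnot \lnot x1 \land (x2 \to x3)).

\lnot \lnot x4 \to (x3 \land \lnot \lnot x1 \land (x2 \to x3))
⇔ \lnot \lnot \lnot x4 \lor (x3 \land \lnot \lnot x1 \land (x2 \to x3))   [eliminate \to]
⇔ \lnot \lnot \lnot x4 \lor (x3 \land \lnot \lnot x1 \land (\lnot x2 \lor x3))   [eliminate \to]
⇔ \lnot x4 \lor (x3 \land \lnot \lnot x1 \land (\lnot x2 \lor x3))   [double negation]
⇔ \lnot x4 \lor (x3 \land x1 \land (\lnot x2 \lor x3))   [double negation]
⇔ \lnot x4 \lor (x3 \land x1 \land \lnot x2) \lor (x3 \land x1 \land x3)   [distribute \land over \lor]
⇔ \lnot x4 \lor (x3 \land x1)   [simplify]

\lnot x4 \lor (x3 \land x1)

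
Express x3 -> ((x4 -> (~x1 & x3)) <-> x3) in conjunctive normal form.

~x3 | ~x4 | ~x1

x3 -> ((x4 -> (~x1 & x3)) <-> x3)
= ~x3 | ((x4 -> (~x1 & x3)) <-> x3)   [eliminate ->]
= ~x3 | (((x4 -> (~x1 & x3)) -> x3) & (x3 -> (x4 -> (~x1 & x3))))   [eliminate <->]
= ~x3 | ((~(x4 -> (~x1 & x3)) | x3) & (x3 -> (x4 -> (~x1 & x3))))   [eliminate ->]
= ~x3 | ((~(~x4 | (~x1 & x3)) | x3) & (x3 -> (x4 -> (~x1 & x3))))   [eliminate ->]
= ~x3 | ((~(~x4 | (~x1 & x3)) | x3) & (~x3 | (x4 -> (~x1 & x3))))   [eliminate ->]
= ~x3 | ((~(~x4 | (~x1 & x3)) | x3) & (~x3 | ~x4 | (~x1 & x3)))   [eliminate ->]
= ~x3 | (((~~x4 & ~(~x1 & x3)) | x3) & (~x3 | ~x4 | (~x1 & x3)))   [De Morgan]
= ~x3 | (((x4 & ~(~x1 & x3)) | x3) & (~x3 | ~x4 | (~x1 & x3)))   [double negation]
= ~x3 | (((x4 & (~~x1 | ~x3)) | x3) & (~x3 | ~x4 | (~x1 & x3)))   [De Morgan]
= ~x3 | (((x4 & (x1 | ~x3)) | x3) & (~x3 | ~x4 | (~x1 & x3)))   [double negation]
= (~x3 | x4 | x3) & (~x3 | x1 | ~x3 | x3) & (~x3 | ~x3 | ~x4 | ~x1) & (~x3 | ~x3 | ~x4 | x3)   [distribute | over &]
= ~x3 | ~x4 | ~x1   [simplify]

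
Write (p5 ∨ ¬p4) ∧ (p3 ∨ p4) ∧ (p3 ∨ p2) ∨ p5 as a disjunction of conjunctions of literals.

(p5 ∨ ¬p4) ∧ (p3 ∨ p4) ∧ (p3 ∨ p2) ∨ p5
⇔ p5 ∧ p3 ∧ p3 ∨ p5 ∧ p3 ∧ p2 ∨ p5 ∧ p4 ∧ p3 ∨ p5 ∧ p4 ∧ p2 ∨ ¬p4 ∧ p3 ∧ p3 ∨ ¬p4 ∧ p3 ∧ p2 ∨ ¬p4 ∧ p4 ∧ p3 ∨ ¬p4 ∧ p4 ∧ p2 ∨ p5   — distribute ∧ over ∨
⇔ ¬p4 ∧ p3 ∨ p5   — simplify

¬p4 ∧ p3 ∨ p5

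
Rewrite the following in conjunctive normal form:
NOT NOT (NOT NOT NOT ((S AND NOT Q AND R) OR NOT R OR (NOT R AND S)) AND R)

(NOT S OR Q OR NOT R) AND R

NOT NOT (NOT NOT NOT ((S AND NOT Q AND R) OR NOT R OR (NOT R AND S)) AND R)
⇔ NOT NOT NOT ((S AND NOT Q AND R) OR NOT R OR (NOT R AND S)) AND R   [double negation]
⇔ NOT ((S AND NOT Q AND R) OR NOT R OR (NOT R AND S)) AND R   [double negation]
⇔ NOT (S AND NOT Q AND R) AND NOT NOT R AND NOT (NOT R AND S) AND R   [De Morgan]
⇔ (NOT S OR NOT NOT Q OR NOT R) AND NOT NOT R AND NOT (NOT R AND S) AND R   [De Morgan]
⇔ (NOT S OR Q OR NOT R) AND NOT NOT R AND NOT (NOT R AND S) AND R   [double negation]
⇔ (NOT S OR Q OR NOT R) AND R AND NOT (NOT R AND S) AND R   [double negation]
⇔ (NOT S OR Q OR NOT R) AND R AND (NOT NOT R OR NOT S) AND R   [De Morgan]
⇔ (NOT S OR Q OR NOT R) AND R AND (R OR NOT S) AND R   [double negation]
⇔ (NOT S OR Q OR NOT R) AND R   [simplify]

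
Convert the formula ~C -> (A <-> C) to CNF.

~C -> (A <-> C)
= ~~C | (A <-> C)   [eliminate ->]
= ~~C | ((A -> C) & (C -> A))   [eliminate <->]
= ~~C | ((~A | C) & (C -> A))   [eliminate ->]
= ~~C | ((~A | C) & (~C | A))   [eliminate ->]
= C | ((~A | C) & (~C | A))   [double negation]
= (C | ~A | C) & (C | ~C | A)   [distribute | over &]
= C | ~A   [simplify]

C | ~A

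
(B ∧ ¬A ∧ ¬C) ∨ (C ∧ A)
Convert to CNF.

(B ∧ ¬A ∧ ¬C) ∨ (C ∧ A)
≡ (B ∨ C) ∧ (B ∨ A) ∧ (¬A ∨ C) ∧ (¬A ∨ A) ∧ (¬C ∨ C) ∧ (¬C ∨ A)   [distribute ∨ over ∧]
≡ (B ∨ C) ∧ (B ∨ A) ∧ (¬A ∨ C) ∧ (¬C ∨ A)   [simplify]

(B ∨ C) ∧ (B ∨ A) ∧ (¬A ∨ C) ∧ (¬C ∨ A)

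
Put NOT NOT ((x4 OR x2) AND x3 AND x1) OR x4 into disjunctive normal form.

(x2 AND x3 AND x1) OR x4

NOT NOT ((x4 OR x2) AND x3 AND x1) OR x4
≡ ((x4 OR x2) AND x3 AND x1) OR x4   [double negation]
≡ (x4 AND x3 AND x1) OR (x2 AND x3 AND x1) OR x4   [distribute AND over OR]
≡ (x2 AND x3 AND x1) OR x4   [simplify]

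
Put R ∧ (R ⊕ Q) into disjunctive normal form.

R ∧ ¬Q

R ∧ (R ⊕ Q)
⇔ R ∧ ((R ∧ ¬Q) ∨ (¬R ∧ Q))   [expand ⊕]
⇔ (R ∧ R ∧ ¬Q) ∨ (R ∧ ¬R ∧ Q)   [distribute ∧ over ∨]
⇔ R ∧ ¬Q   [simplify]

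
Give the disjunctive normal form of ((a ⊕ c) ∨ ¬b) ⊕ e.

((a ⊕ c) ∨ ¬b) ⊕ e
⇔ (((a ⊕ c) ∨ ¬b) ∧ ¬e) ∨ (¬((a ⊕ c) ∨ ¬b) ∧ e)   — expand ⊕
⇔ (((a ∧ ¬c) ∨ (¬a ∧ c) ∨ ¬b) ∧ ¬e) ∨ (¬((a ⊕ c) ∨ ¬b) ∧ e)   — expand ⊕
⇔ (((a ∧ ¬c) ∨ (¬a ∧ c) ∨ ¬b) ∧ ¬e) ∨ (¬((a ∧ ¬c) ∨ (¬a ∧ c) ∨ ¬b) ∧ e)   — expand ⊕
⇔ (((a ∧ ¬c) ∨ (¬a ∧ c) ∨ ¬b) ∧ ¬e) ∨ (¬(a ∧ ¬c) ∧ ¬(¬a ∧ c) ∧ ¬¬b ∧ e)   — De Morgan
⇔ (((a ∧ ¬c) ∨ (¬a ∧ c) ∨ ¬b) ∧ ¬e) ∨ ((¬a ∨ ¬¬c) ∧ ¬(¬a ∧ c) ∧ ¬¬b ∧ e)   — De Morgan
⇔ (((a ∧ ¬c) ∨ (¬a ∧ c) ∨ ¬b) ∧ ¬e) ∨ ((¬a ∨ c) ∧ ¬(¬a ∧ c) ∧ ¬¬b ∧ e)   — double negation
⇔ (((a ∧ ¬c) ∨ (¬a ∧ c) ∨ ¬b) ∧ ¬e) ∨ ((¬a ∨ c) ∧ (¬¬a ∨ ¬c) ∧ ¬¬b ∧ e)   — De Morgan
⇔ (((a ∧ ¬c) ∨ (¬a ∧ c) ∨ ¬b) ∧ ¬e) ∨ ((¬a ∨ c) ∧ (a ∨ ¬c) ∧ ¬¬b ∧ e)   — double negation
⇔ (((a ∧ ¬c) ∨ (¬a ∧ c) ∨ ¬b) ∧ ¬e) ∨ ((¬a ∨ c) ∧ (a ∨ ¬c) ∧ b ∧ e)   — double negation
⇔ (a ∧ ¬c ∧ ¬e) ∨ (¬a ∧ c ∧ ¬e) ∨ (¬b ∧ ¬e) ∨ (¬a ∧ a ∧ b ∧ e) ∨ (¬a ∧ ¬c ∧ b ∧ e) ∨ (c ∧ a ∧ b ∧ e) ∨ (c ∧ ¬c ∧ b ∧ e)   — distribute ∧ over ∨
⇔ (a ∧ ¬c ∧ ¬e) ∨ (¬a ∧ c ∧ ¬e) ∨ (¬b ∧ ¬e) ∨ (¬a ∧ ¬c ∧ b ∧ e) ∨ (c ∧ a ∧ b ∧ e)   — simplify

(a ∧ ¬c ∧ ¬e) ∨ (¬a ∧ c ∧ ¬e) ∨ (¬b ∧ ¬e) ∨ (¬a ∧ ¬c ∧ b ∧ e) ∨ (c ∧ a ∧ b ∧ e)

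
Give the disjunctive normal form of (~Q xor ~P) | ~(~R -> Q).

(~Q & P) | (Q & ~P) | (~R & ~Q)

(~Q xor ~P) | ~(~R -> Q)
= (~Q & ~~P) | (~~Q & ~P) | ~(~R -> Q)   [expand xor]
= (~Q & ~~P) | (~~Q & ~P) | ~(~~R | Q)   [eliminate ->]
= (~Q & P) | (~~Q & ~P) | ~(~~R | Q)   [double negation]
= (~Q & P) | (Q & ~P) | ~(~~R | Q)   [double negation]
= (~Q & P) | (Q & ~P) | (~~~R & ~Q)   [De Morgan]
= (~Q & P) | (Q & ~P) | (~R & ~Q)   [double negation]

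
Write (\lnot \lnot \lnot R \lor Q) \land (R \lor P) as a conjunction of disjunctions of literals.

(\lnot \lnot \lnot R \lor Q) \land (R \lor P)
⇔ (\lnot R \lor Q) \land (R \lor P)   (double negation)

(\lnot R \lor Q) \land (R \lor P)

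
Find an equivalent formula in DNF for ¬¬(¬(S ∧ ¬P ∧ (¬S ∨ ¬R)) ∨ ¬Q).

¬¬(¬(S ∧ ¬P ∧ (¬S ∨ ¬R)) ∨ ¬Q)
≡ ¬(S ∧ ¬P ∧ (¬S ∨ ¬R)) ∨ ¬Q
≡ ¬S ∨ ¬¬P ∨ ¬(¬S ∨ ¬R) ∨ ¬Q
≡ ¬S ∨ P ∨ ¬(¬S ∨ ¬R) ∨ ¬Q
≡ ¬S ∨ P ∨ (¬¬S ∧ ¬¬R) ∨ ¬Q
≡ ¬S ∨ P ∨ (S ∧ ¬¬R) ∨ ¬Q
≡ ¬S ∨ P ∨ (S ∧ R) ∨ ¬Q

¬S ∨ P ∨ (S ∧ R) ∨ ¬Q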